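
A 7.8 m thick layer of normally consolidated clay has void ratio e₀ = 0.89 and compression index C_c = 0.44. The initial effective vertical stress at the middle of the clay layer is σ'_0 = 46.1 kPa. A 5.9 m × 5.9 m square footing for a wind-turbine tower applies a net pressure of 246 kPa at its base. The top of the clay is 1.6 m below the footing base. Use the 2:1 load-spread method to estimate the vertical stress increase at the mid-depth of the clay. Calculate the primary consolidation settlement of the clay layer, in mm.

Mid-depth of clay below the footing base: z = 1.6 + 7.8/2 = 5.5 m.
Stress increase at mid-clay by the 2:1 spreading method:
Δσ = qBL/((B+z)(L+z)) = 246×5.9×5.9/((5.9+5.5)(5.9+5.5)) = 65.892 kPa
Final effective stress: σ'_f = σ'_0 + Δσ = 46.1 + 65.892 = 111.99 kPa.
Normally consolidated clay, so the full stress increment lies on the virgin compression line:
S_c = C_c·H/(1+e₀)·log₁₀(σ'_f/σ'_0) = 0.44×7.8/(1+0.89)×log₁₀(111.99/46.1)
    = 1.8159 × 0.38548 = 0.7 m

S_c ≈ 700 mm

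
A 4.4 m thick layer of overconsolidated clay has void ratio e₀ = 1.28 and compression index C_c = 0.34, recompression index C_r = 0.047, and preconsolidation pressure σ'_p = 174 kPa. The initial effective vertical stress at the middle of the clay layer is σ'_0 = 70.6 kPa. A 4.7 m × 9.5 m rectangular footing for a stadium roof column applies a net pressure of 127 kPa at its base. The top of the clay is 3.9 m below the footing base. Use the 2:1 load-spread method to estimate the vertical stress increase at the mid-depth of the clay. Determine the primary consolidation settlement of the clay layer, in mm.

S_c ≈ 15.4 mm

Mid-depth of clay below the footing base: z = 3.9 + 4.4/2 = 6.1 m.
Stress increase at mid-clay by the 2:1 spreading method:
Δσ = qBL/((B+z)(L+z)) = 127×4.7×9.5/((4.7+6.1)(9.5+6.1)) = 33.657 kPa
Final effective stress: σ'_f = 70.6 + 33.657 = 104.26 kPa.
σ'_f = 104.26 ≤ σ'_p = 174 kPa, so the clay remains overconsolidated and only the recompression index applies:
S_c = C_r·H/(1+e₀)·log₁₀(σ'_f/σ'_0) = 0.047×4.4/2.28×log₁₀(104.26/70.6)
    = 0.090701 × 0.16931 = 0.01536 m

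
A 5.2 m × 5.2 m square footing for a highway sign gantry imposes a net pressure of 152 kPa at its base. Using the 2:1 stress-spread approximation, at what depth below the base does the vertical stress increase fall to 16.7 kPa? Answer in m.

2:1 spreading — at depth z the loaded area has grown by z in each plan dimension:
qB²/(B+z)² = Δσ_z ⇒ z = B(√(q/Δσ_z) − 1) = 5.2×(√(152/16.7) − 1) = 10.49 m

z ≈ 10.5 m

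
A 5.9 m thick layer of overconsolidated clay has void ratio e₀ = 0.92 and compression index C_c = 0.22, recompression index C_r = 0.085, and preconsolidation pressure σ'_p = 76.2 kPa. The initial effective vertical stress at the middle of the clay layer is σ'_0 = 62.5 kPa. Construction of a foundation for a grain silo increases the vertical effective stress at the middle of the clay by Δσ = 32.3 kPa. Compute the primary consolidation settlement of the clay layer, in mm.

Final effective stress: σ'_f = 62.5 + 32.3 = 94.8 kPa.
σ'_f = 94.8 > σ'_p = 76.2 kPa, so the stress path crosses the preconsolidation pressure — recompression up to σ'_p, then virgin compression beyond:
S_c = H/(1+e₀)·[C_r·log₁₀(σ'_p/σ'_0) + C_c·log₁₀(σ'_f/σ'_p)]
    = 5.9/1.92 × [0.085×log₁₀(76.2/62.5) + 0.22×log₁₀(94.8/76.2)]
    = 3.0729 × [0.0073164 + 0.020868] = 0.08661 m

S_c ≈ 86.6 mm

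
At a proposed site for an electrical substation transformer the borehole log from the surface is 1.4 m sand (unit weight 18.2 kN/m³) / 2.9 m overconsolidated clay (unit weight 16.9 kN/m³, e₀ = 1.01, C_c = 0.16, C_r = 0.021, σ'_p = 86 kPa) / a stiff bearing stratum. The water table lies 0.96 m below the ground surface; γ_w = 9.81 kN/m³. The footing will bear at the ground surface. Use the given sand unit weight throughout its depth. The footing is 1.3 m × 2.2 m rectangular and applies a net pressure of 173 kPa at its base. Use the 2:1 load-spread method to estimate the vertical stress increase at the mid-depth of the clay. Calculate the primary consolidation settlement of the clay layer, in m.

Mid-depth of clay below the ground surface: z = 1.4 + 2.9/2 = 2.85 m.
Total vertical stress at mid-clay: σ_v = 18.2×1.4 + 16.9×1.45 = 49.985 kPa.
Pore pressure: u = 9.81×(2.85 − 0.96) = 18.541 kPa.
Initial effective stress: σ'_0 = σ_v − u = 49.985 − 18.541 = 31.444 kPa.
Stress increase at mid-clay by the 2:1 spreading method:
Δσ = qBL/((B+z)(L+z)) = 173×1.3×2.2/((1.3+2.85)(2.2+2.85)) = 23.609 kPa
Final effective stress: σ'_f = 31.444 + 23.609 = 55.053 kPa.
σ'_f = 55.053 ≤ σ'_p = 86 kPa, so the clay remains overconsolidated and only the recompression index applies:
S_c = C_r·H/(1+e₀)·log₁₀(σ'_f/σ'_0) = 0.021×2.9/2.01×log₁₀(55.053/31.444)
    = 0.030299 × 0.24324 = 0.00737 m

S_c ≈ 0.00737 m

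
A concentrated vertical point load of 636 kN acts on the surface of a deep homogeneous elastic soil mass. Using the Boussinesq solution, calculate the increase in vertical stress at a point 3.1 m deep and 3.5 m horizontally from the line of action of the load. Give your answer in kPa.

Δσ_z ≈ 4.05 kPa

Boussinesq vertical stress below a point load on an elastic half-space:
Δσ_z = 3P/(2πz²) · [1 + (r/z)²]^(−5/2)
r/z = 3.5/3.1 = 1.129; [1+(r/z)²]^(−5/2) = 0.12814.
Δσ_z = 3×636/(2π×3.1²) × 0.12814 = 31.599 × 0.12814 = 4.049 kPa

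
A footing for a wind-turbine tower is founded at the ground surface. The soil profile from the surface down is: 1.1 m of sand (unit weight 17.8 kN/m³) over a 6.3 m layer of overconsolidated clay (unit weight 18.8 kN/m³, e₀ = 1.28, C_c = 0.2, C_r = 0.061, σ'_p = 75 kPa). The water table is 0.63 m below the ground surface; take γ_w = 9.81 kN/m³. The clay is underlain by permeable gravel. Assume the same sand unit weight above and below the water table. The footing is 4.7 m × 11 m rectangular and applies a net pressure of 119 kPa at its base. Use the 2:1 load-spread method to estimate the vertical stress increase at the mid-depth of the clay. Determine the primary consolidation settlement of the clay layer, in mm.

Mid-depth of clay below the ground surface: z = 1.1 + 6.3/2 = 4.25 m.
Total vertical stress at mid-clay: σ_v = 17.8×1.1 + 18.8×3.15 = 78.8 kPa.
Pore pressure: u = 9.81×(4.25 − 0.63) = 35.512 kPa.
Initial effective stress: σ'_0 = σ_v − u = 78.8 − 35.512 = 43.288 kPa.
Stress increase at mid-clay by the 2:1 spreading method:
Δσ = qBL/((B+z)(L+z)) = 119×4.7×11/((4.7+4.25)(11+4.25)) = 45.076 kPa
Final effective stress: σ'_f = 43.288 + 45.076 = 88.364 kPa.
σ'_f = 88.364 > σ'_p = 75 kPa, so the stress path crosses the preconsolidation pressure — recompression up to σ'_p, then virgin compression beyond:
S_c = H/(1+e₀)·[C_r·log₁₀(σ'_p/σ'_0) + C_c·log₁₀(σ'_f/σ'_p)]
    = 6.3/2.28 × [0.061×log₁₀(75/43.288) + 0.2×log₁₀(88.364/75)]
    = 2.7632 × [0.01456 + 0.014243] = 0.07959 m

S_c ≈ 79.6 mm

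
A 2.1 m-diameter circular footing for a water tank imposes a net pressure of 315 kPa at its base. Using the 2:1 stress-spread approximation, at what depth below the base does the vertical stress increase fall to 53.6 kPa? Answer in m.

z ≈ 2.99 m

2:1 spreading — at depth z the loaded area has grown by z in each plan dimension:
qD²/(D+z)² = Δσ_z ⇒ z = D(√(q/Δσ_z) − 1) = 2.1×(√(315/53.6) − 1) = 2.991 m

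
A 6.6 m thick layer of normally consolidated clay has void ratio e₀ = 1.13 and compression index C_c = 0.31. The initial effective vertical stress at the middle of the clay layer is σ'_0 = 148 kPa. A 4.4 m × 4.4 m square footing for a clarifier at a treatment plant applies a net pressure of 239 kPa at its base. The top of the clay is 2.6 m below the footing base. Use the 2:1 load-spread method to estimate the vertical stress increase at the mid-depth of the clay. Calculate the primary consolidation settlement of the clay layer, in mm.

Mid-depth of clay below the footing base: z = 2.6 + 6.6/2 = 5.9 m.
Stress increase at mid-clay by the 2:1 spreading method:
Δσ = qBL/((B+z)(L+z)) = 239×4.4×4.4/((4.4+5.9)(4.4+5.9)) = 43.614 kPa
Final effective stress: σ'_f = σ'_0 + Δσ = 148 + 43.614 = 191.61 kPa.
Normally consolidated clay, so the full stress increment lies on the virgin compression line:
S_c = C_c·H/(1+e₀)·log₁₀(σ'_f/σ'_0) = 0.31×6.6/(1+1.13)×log₁₀(191.61/148)
    = 0.96056 × 0.11216 = 0.1077 m

S_c ≈ 108 mm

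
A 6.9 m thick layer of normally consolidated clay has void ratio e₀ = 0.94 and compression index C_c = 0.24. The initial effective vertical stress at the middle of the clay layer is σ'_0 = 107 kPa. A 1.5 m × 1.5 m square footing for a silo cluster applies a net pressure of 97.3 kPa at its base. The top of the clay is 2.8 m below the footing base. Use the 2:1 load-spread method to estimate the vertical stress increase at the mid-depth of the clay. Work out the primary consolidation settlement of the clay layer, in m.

S_c ≈ 0.0124 m

Mid-depth of clay below the footing base: z = 2.8 + 6.9/2 = 6.25 m.
Stress increase at mid-clay by the 2:1 spreading method:
Δσ = qBL/((B+z)(L+z)) = 97.3×1.5×1.5/((1.5+6.25)(1.5+6.25)) = 3.645 kPa
Final effective stress: σ'_f = σ'_0 + Δσ = 107 + 3.645 = 110.64 kPa.
Normally consolidated clay, so the full stress increment lies on the virgin compression line:
S_c = C_c·H/(1+e₀)·log₁₀(σ'_f/σ'_0) = 0.24×6.9/(1+0.94)×log₁₀(110.64/107)
    = 0.85361 × 0.014528 = 0.0124 m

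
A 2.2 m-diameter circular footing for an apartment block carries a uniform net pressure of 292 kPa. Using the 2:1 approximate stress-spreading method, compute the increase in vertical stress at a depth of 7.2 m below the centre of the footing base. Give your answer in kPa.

By the 2:1 method the load spreads at 1 horizontal : 2 vertical, so at depth z the loaded area has grown by z in each plan dimension:
Δσ ≈ qD²/(D+z)² = 292×2.2²/(2.2+7.2)² = 15.995 kPa

Δσ_z ≈ 16 kPa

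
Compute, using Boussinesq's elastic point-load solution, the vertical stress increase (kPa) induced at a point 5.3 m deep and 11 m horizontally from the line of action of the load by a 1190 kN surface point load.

Boussinesq vertical stress below a point load on an elastic half-space:
Δσ_z = 3P/(2πz²) · [1 + (r/z)²]^(−5/2)
r/z = 11/5.3 = 2.0755; [1+(r/z)²]^(−5/2) = 0.015408.
Δσ_z = 3×1190/(2π×5.3²) × 0.015408 = 20.227 × 0.015408 = 0.3117 kPa

Δσ_z ≈ 0.312 kPa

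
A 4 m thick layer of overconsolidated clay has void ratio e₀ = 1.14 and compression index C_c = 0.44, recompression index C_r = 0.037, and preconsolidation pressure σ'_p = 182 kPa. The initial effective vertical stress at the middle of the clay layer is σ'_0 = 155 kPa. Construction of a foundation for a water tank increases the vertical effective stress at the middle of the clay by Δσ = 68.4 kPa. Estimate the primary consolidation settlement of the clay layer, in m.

Final effective stress: σ'_f = 155 + 68.4 = 223.4 kPa.
σ'_f = 223.4 > σ'_p = 182 kPa, so the stress path crosses the preconsolidation pressure — recompression up to σ'_p, then virgin compression beyond:
S_c = H/(1+e₀)·[C_r·log₁₀(σ'_p/σ'_0) + C_c·log₁₀(σ'_f/σ'_p)]
    = 4/2.14 × [0.037×log₁₀(182/155) + 0.44×log₁₀(223.4/182)]
    = 1.8692 × [0.0025804 + 0.039165] = 0.07803 m

S_c ≈ 0.078 m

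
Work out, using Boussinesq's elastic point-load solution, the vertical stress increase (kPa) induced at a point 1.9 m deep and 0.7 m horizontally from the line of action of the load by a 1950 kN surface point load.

Boussinesq vertical stress below a point load on an elastic half-space:
Δσ_z = 3P/(2πz²) · [1 + (r/z)²]^(−5/2)
r/z = 0.7/1.9 = 0.36842; [1+(r/z)²]^(−5/2) = 0.72746.
Δσ_z = 3×1950/(2π×1.9²) × 0.72746 = 257.91 × 0.72746 = 187.6 kPa

Δσ_z ≈ 188 kPa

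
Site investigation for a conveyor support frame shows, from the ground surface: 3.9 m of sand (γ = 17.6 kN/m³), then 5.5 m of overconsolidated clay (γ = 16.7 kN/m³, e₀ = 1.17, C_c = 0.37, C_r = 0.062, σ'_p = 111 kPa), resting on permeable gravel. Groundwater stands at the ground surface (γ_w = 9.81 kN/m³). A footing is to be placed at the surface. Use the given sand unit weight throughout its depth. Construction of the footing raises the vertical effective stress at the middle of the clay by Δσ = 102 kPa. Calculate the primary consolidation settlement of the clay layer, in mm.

S_c ≈ 182 mm

Mid-depth of clay below the ground surface: z = 3.9 + 5.5/2 = 6.65 m.
Total vertical stress at mid-clay: σ_v = 17.6×3.9 + 16.7×2.75 = 114.56 kPa.
Pore pressure: u = 9.81×(6.65 − 0) = 65.237 kPa.
Initial effective stress: σ'_0 = σ_v − u = 114.56 − 65.237 = 49.323 kPa.
Final effective stress: σ'_f = 49.323 + 102 = 151.32 kPa.
σ'_f = 151.32 > σ'_p = 111 kPa, so the stress path crosses the preconsolidation pressure — recompression up to σ'_p, then virgin compression beyond:
S_c = H/(1+e₀)·[C_r·log₁₀(σ'_p/σ'_0) + C_c·log₁₀(σ'_f/σ'_p)]
    = 5.5/2.17 × [0.062×log₁₀(111/49.323) + 0.37×log₁₀(151.32/111)]
    = 2.5346 × [0.021841 + 0.049792] = 0.1816 m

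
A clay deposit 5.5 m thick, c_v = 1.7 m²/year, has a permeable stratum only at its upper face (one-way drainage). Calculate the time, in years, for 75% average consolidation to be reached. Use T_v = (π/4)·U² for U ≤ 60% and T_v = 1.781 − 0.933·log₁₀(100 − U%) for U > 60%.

t ≈ 8.48 years

Drainage path length: H_d = H = 5.5 m (single drainage).
U > 60%: T_v = 1.781 − 0.933·log₁₀(100 − 75) = 0.47672.
t = T_v·H_d²/c_v = 0.47672×5.5²/1.7 = 8.483 years.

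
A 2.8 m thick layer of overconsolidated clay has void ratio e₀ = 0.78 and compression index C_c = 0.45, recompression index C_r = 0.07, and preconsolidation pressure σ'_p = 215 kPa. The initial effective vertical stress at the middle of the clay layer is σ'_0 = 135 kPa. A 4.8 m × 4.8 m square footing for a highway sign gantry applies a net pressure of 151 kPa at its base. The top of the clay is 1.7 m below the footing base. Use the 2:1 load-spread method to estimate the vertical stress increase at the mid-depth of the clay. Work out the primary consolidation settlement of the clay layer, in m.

S_c ≈ 0.0165 m

Mid-depth of clay below the footing base: z = 1.7 + 2.8/2 = 3.1 m.
Stress increase at mid-clay by the 2:1 spreading method:
Δσ = qBL/((B+z)(L+z)) = 151×4.8×4.8/((4.8+3.1)(4.8+3.1)) = 55.745 kPa
Final effective stress: σ'_f = 135 + 55.745 = 190.75 kPa.
σ'_f = 190.75 ≤ σ'_p = 215 kPa, so the clay remains overconsolidated and only the recompression index applies:
S_c = C_r·H/(1+e₀)·log₁₀(σ'_f/σ'_0) = 0.07×2.8/1.78×log₁₀(190.75/135)
    = 0.11011 × 0.15013 = 0.01653 m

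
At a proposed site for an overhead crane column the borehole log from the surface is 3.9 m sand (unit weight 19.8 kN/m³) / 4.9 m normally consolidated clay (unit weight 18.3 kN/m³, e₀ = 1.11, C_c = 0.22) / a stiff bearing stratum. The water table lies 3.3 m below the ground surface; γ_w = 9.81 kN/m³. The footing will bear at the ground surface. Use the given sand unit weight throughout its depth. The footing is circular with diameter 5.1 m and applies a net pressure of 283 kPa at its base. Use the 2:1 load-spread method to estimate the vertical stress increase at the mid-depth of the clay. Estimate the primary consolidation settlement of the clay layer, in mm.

S_c ≈ 106 mm

Mid-depth of clay below the ground surface: z = 3.9 + 4.9/2 = 6.35 m.
Total vertical stress at mid-clay: σ_v = 19.8×3.9 + 18.3×2.45 = 122.06 kPa.
Pore pressure: u = 9.81×(6.35 − 3.3) = 29.921 kPa.
Initial effective stress: σ'_0 = σ_v − u = 122.06 − 29.921 = 92.139 kPa.
Stress increase at mid-clay by the 2:1 spreading method:
Δσ ≈ qD²/(D+z)² = 283×5.1²/(5.1+6.35)² = 56.146 kPa
Final effective stress: σ'_f = σ'_0 + Δσ = 92.139 + 56.146 = 148.28 kPa.
Normally consolidated clay, so the full stress increment lies on the virgin compression line:
S_c = C_c·H/(1+e₀)·log₁₀(σ'_f/σ'_0) = 0.22×4.9/(1+1.11)×log₁₀(148.28/92.139)
    = 0.5109 × 0.20664 = 0.1056 m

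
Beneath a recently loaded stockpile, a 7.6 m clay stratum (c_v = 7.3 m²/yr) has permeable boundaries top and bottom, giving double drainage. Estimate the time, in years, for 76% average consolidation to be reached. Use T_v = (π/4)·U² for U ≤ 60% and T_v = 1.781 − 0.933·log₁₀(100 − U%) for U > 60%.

t ≈ 0.976 years

Drainage path length: H_d = H/2 = 3.8 m (double drainage).
U > 60%: T_v = 1.781 − 0.933·log₁₀(100 − 76) = 0.49326.
t = T_v·H_d²/c_v = 0.49326×3.8²/7.3 = 0.9757 years.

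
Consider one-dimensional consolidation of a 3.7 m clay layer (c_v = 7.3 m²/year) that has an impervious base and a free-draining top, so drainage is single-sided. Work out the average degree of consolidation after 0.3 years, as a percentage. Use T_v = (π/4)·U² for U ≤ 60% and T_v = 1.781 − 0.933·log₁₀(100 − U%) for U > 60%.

Drainage path length: H_d = H = 3.7 m (single drainage).
T_v = c_v·t/H_d² = 7.3×0.3/3.7² = 0.15997.
T_v = 0.15997 corresponds to the U ≤ 60% branch:
U = √(4T_v/π) = 0.4513

U ≈ 45.1 %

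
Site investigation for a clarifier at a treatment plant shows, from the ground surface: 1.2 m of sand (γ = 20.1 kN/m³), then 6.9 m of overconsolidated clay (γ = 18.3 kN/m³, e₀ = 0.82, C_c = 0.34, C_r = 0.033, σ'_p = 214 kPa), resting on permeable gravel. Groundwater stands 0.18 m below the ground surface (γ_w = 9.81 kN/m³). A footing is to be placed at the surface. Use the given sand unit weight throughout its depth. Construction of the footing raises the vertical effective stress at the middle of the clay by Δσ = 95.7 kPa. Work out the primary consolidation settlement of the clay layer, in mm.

S_c ≈ 63.3 mm

Mid-depth of clay below the ground surface: z = 1.2 + 6.9/2 = 4.65 m.
Total vertical stress at mid-clay: σ_v = 20.1×1.2 + 18.3×3.45 = 87.255 kPa.
Pore pressure: u = 9.81×(4.65 − 0.18) = 43.851 kPa.
Initial effective stress: σ'_0 = σ_v − u = 87.255 − 43.851 = 43.404 kPa.
Final effective stress: σ'_f = 43.404 + 95.7 = 139.1 kPa.
σ'_f = 139.1 ≤ σ'_p = 214 kPa, so the clay remains overconsolidated and only the recompression index applies:
S_c = C_r·H/(1+e₀)·log₁₀(σ'_f/σ'_0) = 0.033×6.9/1.82×log₁₀(139.1/43.404)
    = 0.12511 × 0.5058 = 0.06328 m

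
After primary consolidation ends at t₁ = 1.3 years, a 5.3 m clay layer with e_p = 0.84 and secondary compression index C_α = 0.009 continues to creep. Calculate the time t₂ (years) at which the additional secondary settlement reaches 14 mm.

S_s = C_α·H/(1+e_p)·log₁₀(t₂/t₁) ⇒ log₁₀(t₂/t₁) = S_s·(1+e_p)/(C_α·H).
log₁₀(t₂/t₁) = 0.014 × (1+0.84) / (0.009×5.3) = 0.54
t₂ = t₁ × 10^0.54 = 1.3 × 3.468 = 4.508 years

t₂ ≈ 4.51 years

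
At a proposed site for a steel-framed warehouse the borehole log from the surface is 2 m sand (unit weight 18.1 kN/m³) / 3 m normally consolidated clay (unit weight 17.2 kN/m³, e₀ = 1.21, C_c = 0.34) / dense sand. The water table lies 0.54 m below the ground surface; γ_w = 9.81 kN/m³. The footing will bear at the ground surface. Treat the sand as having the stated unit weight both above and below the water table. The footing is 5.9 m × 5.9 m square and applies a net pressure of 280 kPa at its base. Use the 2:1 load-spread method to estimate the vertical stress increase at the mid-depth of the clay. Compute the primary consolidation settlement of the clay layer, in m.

Mid-depth of clay below the ground surface: z = 2 + 3/2 = 3.5 m.
Total vertical stress at mid-clay: σ_v = 18.1×2 + 17.2×1.5 = 62 kPa.
Pore pressure: u = 9.81×(3.5 − 0.54) = 29.038 kPa.
Initial effective stress: σ'_0 = σ_v − u = 62 − 29.038 = 32.962 kPa.
Stress increase at mid-clay by the 2:1 spreading method:
Δσ = qBL/((B+z)(L+z)) = 280×5.9×5.9/((5.9+3.5)(5.9+3.5)) = 110.31 kPa
Final effective stress: σ'_f = σ'_0 + Δσ = 32.962 + 110.31 = 143.27 kPa.
Normally consolidated clay, so the full stress increment lies on the virgin compression line:
S_c = C_c·H/(1+e₀)·log₁₀(σ'_f/σ'_0) = 0.34×3/(1+1.21)×log₁₀(143.27/32.962)
    = 0.46154 × 0.63814 = 0.2945 m

S_c ≈ 0.295 m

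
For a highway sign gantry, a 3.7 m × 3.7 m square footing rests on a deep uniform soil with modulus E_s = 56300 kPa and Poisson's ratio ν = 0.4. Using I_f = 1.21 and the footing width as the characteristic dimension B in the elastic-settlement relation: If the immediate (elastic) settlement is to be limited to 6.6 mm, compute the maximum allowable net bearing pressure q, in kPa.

S_e = q·B·(1−ν²)/E_s · I_f  ⇒  q = S_e·E_s / (B·(1−ν²)·I_f).
q = 0.0066 × 56300 / (3.7 × 0.84 × 1.21) = 98.81 kPa

q ≈ 98.8 kPa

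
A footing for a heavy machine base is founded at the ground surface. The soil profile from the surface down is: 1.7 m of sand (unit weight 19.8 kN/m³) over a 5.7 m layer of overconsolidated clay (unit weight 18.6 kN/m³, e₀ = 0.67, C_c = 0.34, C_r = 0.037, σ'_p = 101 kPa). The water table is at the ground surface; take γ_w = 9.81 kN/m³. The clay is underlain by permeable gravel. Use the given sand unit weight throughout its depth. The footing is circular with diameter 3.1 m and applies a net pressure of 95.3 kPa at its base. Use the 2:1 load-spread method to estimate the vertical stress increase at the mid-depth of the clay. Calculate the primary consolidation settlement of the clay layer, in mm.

S_c ≈ 17.4 mm

Mid-depth of clay below the ground surface: z = 1.7 + 5.7/2 = 4.55 m.
Total vertical stress at mid-clay: σ_v = 19.8×1.7 + 18.6×2.85 = 86.67 kPa.
Pore pressure: u = 9.81×(4.55 − 0) = 44.636 kPa.
Initial effective stress: σ'_0 = σ_v − u = 86.67 − 44.636 = 42.034 kPa.
Stress increase at mid-clay by the 2:1 spreading method:
Δσ ≈ qD²/(D+z)² = 95.3×3.1²/(3.1+4.55)² = 15.649 kPa
Final effective stress: σ'_f = 42.034 + 15.649 = 57.683 kPa.
σ'_f = 57.683 ≤ σ'_p = 101 kPa, so the clay remains overconsolidated and only the recompression index applies:
S_c = C_r·H/(1+e₀)·log₁₀(σ'_f/σ'_0) = 0.037×5.7/1.67×log₁₀(57.683/42.034)
    = 0.12629 × 0.13745 = 0.01736 m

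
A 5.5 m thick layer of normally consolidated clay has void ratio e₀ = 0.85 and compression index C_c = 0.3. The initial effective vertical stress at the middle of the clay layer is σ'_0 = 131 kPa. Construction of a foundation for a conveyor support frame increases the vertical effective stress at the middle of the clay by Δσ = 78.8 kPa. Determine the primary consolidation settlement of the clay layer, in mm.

Final effective stress: σ'_f = σ'_0 + Δσ = 131 + 78.8 = 209.8 kPa.
Normally consolidated clay, so the full stress increment lies on the virgin compression line:
S_c = C_c·H/(1+e₀)·log₁₀(σ'_f/σ'_0) = 0.3×5.5/(1+0.85)×log₁₀(209.8/131)
    = 0.89189 × 0.20453 = 0.1824 m

S_c ≈ 182 mm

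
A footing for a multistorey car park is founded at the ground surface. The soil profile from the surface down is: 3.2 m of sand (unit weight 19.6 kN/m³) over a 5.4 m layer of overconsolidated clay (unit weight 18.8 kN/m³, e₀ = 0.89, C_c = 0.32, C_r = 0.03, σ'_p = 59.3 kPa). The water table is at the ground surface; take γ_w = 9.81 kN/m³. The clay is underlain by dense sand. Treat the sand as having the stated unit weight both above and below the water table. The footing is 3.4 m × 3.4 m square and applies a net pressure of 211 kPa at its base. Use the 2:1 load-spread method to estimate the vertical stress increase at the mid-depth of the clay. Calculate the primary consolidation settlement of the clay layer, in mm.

S_c ≈ 140 mm

Mid-depth of clay below the ground surface: z = 3.2 + 5.4/2 = 5.9 m.
Total vertical stress at mid-clay: σ_v = 19.6×3.2 + 18.8×2.7 = 113.48 kPa.
Pore pressure: u = 9.81×(5.9 − 0) = 57.879 kPa.
Initial effective stress: σ'_0 = σ_v − u = 113.48 − 57.879 = 55.601 kPa.
Stress increase at mid-clay by the 2:1 spreading method:
Δσ = qBL/((B+z)(L+z)) = 211×3.4×3.4/((3.4+5.9)(3.4+5.9)) = 28.202 kPa
Final effective stress: σ'_f = 55.601 + 28.202 = 83.803 kPa.
σ'_f = 83.803 > σ'_p = 59.3 kPa, so the stress path crosses the preconsolidation pressure — recompression up to σ'_p, then virgin compression beyond:
S_c = H/(1+e₀)·[C_r·log₁₀(σ'_p/σ'_0) + C_c·log₁₀(σ'_f/σ'_p)]
    = 5.4/1.89 × [0.03×log₁₀(59.3/55.601) + 0.32×log₁₀(83.803/59.3)]
    = 2.8571 × [0.00083916 + 0.048066] = 0.1397 m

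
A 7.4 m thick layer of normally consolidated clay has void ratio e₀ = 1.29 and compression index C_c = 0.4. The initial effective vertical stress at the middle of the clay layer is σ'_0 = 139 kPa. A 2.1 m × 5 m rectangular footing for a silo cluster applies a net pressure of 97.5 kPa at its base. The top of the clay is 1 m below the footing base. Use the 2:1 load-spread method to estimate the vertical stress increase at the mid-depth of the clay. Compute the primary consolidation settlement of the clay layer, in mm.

S_c ≈ 59.4 mm

Mid-depth of clay below the footing base: z = 1 + 7.4/2 = 4.7 m.
Stress increase at mid-clay by the 2:1 spreading method:
Δσ = qBL/((B+z)(L+z)) = 97.5×2.1×5/((2.1+4.7)(5+4.7)) = 15.521 kPa
Final effective stress: σ'_f = σ'_0 + Δσ = 139 + 15.521 = 154.52 kPa.
Normally consolidated clay, so the full stress increment lies on the virgin compression line:
S_c = C_c·H/(1+e₀)·log₁₀(σ'_f/σ'_0) = 0.4×7.4/(1+1.29)×log₁₀(154.52/139)
    = 1.2926 × 0.04597 = 0.05942 m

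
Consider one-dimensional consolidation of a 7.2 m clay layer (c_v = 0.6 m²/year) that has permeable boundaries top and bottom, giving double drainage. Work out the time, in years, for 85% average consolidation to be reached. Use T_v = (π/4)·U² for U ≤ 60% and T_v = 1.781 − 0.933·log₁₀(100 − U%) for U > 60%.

t ≈ 14.8 years

Drainage path length: H_d = H/2 = 3.6 m (double drainage).
U > 60%: T_v = 1.781 − 0.933·log₁₀(100 − 85) = 0.68371.
t = T_v·H_d²/c_v = 0.68371×3.6²/0.6 = 14.77 years.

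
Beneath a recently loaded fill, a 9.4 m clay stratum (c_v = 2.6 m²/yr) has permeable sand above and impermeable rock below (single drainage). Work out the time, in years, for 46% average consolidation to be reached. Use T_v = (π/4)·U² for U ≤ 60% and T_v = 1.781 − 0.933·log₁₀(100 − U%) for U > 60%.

t ≈ 5.65 years

Drainage path length: H_d = H = 9.4 m (single drainage).
U ≤ 60%: T_v = (π/4)·U² = (π/4)×0.46² = 0.16619.
t = T_v·H_d²/c_v = 0.16619×9.4²/2.6 = 5.648 years.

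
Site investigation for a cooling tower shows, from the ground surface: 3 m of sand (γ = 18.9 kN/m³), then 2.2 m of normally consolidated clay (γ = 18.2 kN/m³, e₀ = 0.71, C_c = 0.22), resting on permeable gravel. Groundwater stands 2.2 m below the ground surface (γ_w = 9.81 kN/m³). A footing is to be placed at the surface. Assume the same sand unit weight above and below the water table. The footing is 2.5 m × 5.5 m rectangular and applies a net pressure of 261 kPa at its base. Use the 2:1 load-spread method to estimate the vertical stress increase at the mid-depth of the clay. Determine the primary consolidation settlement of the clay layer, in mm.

S_c ≈ 83.7 mm

Mid-depth of clay below the ground surface: z = 3 + 2.2/2 = 4.1 m.
Total vertical stress at mid-clay: σ_v = 18.9×3 + 18.2×1.1 = 76.72 kPa.
Pore pressure: u = 9.81×(4.1 − 2.2) = 18.639 kPa.
Initial effective stress: σ'_0 = σ_v − u = 76.72 − 18.639 = 58.081 kPa.
Stress increase at mid-clay by the 2:1 spreading method:
Δσ = qBL/((B+z)(L+z)) = 261×2.5×5.5/((2.5+4.1)(5.5+4.1)) = 56.641 kPa
Final effective stress: σ'_f = σ'_0 + Δσ = 58.081 + 56.641 = 114.72 kPa.
Normally consolidated clay, so the full stress increment lies on the virgin compression line:
S_c = C_c·H/(1+e₀)·log₁₀(σ'_f/σ'_0) = 0.22×2.2/(1+0.71)×log₁₀(114.72/58.081)
    = 0.28304 × 0.29561 = 0.08367 m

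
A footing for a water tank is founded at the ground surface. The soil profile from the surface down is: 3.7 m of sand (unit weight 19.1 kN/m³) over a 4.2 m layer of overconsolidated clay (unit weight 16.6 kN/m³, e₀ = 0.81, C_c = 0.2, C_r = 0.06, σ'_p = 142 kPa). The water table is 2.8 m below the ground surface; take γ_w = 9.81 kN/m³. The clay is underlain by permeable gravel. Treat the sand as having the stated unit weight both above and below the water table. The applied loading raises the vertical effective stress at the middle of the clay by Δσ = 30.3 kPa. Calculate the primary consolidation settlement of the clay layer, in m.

Mid-depth of clay below the ground surface: z = 3.7 + 4.2/2 = 5.8 m.
Total vertical stress at mid-clay: σ_v = 19.1×3.7 + 16.6×2.1 = 105.53 kPa.
Pore pressure: u = 9.81×(5.8 − 2.8) = 29.43 kPa.
Initial effective stress: σ'_0 = σ_v − u = 105.53 − 29.43 = 76.1 kPa.
Final effective stress: σ'_f = 76.1 + 30.3 = 106.4 kPa.
σ'_f = 106.4 ≤ σ'_p = 142 kPa, so the clay remains overconsolidated and only the recompression index applies:
S_c = C_r·H/(1+e₀)·log₁₀(σ'_f/σ'_0) = 0.06×4.2/1.81×log₁₀(106.4/76.1)
    = 0.13922 × 0.14556 = 0.02027 m

S_c ≈ 0.0203 m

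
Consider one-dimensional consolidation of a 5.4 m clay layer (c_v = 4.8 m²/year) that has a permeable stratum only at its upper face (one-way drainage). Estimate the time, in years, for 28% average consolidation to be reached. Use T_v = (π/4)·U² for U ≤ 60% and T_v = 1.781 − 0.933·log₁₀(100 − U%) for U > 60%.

Drainage path length: H_d = H = 5.4 m (single drainage).
U ≤ 60%: T_v = (π/4)·U² = (π/4)×0.28² = 0.061575.
t = T_v·H_d²/c_v = 0.061575×5.4²/4.8 = 0.3741 years.

t ≈ 0.374 years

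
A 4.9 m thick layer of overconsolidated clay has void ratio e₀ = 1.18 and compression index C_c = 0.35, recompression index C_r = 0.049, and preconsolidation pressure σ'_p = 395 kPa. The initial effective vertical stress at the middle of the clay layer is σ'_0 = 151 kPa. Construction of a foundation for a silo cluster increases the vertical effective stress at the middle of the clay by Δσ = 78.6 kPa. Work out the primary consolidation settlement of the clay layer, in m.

Final effective stress: σ'_f = 151 + 78.6 = 229.6 kPa.
σ'_f = 229.6 ≤ σ'_p = 395 kPa, so the clay remains overconsolidated and only the recompression index applies:
S_c = C_r·H/(1+e₀)·log₁₀(σ'_f/σ'_0) = 0.049×4.9/2.18×log₁₀(229.6/151)
    = 0.11014 × 0.18199 = 0.02004 m

S_c ≈ 0.02 m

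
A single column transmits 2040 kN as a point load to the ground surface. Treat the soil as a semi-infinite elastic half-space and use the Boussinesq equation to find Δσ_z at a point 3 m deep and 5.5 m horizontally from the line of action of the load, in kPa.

Δσ_z ≈ 2.72 kPa

Boussinesq vertical stress below a point load on an elastic half-space:
Δσ_z = 3P/(2πz²) · [1 + (r/z)²]^(−5/2)
r/z = 5.5/3 = 1.8333; [1+(r/z)²]^(−5/2) = 0.025177.
Δσ_z = 3×2040/(2π×3²) × 0.025177 = 108.23 × 0.025177 = 2.725 kPa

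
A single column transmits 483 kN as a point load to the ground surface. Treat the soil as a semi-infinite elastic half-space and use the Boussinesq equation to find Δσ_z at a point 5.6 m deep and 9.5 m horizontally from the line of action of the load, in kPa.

Δσ_z ≈ 0.248 kPa

Boussinesq vertical stress below a point load on an elastic half-space:
Δσ_z = 3P/(2πz²) · [1 + (r/z)²]^(−5/2)
r/z = 9.5/5.6 = 1.6964; [1+(r/z)²]^(−5/2) = 0.033769.
Δσ_z = 3×483/(2π×5.6²) × 0.033769 = 7.3538 × 0.033769 = 0.2483 kPa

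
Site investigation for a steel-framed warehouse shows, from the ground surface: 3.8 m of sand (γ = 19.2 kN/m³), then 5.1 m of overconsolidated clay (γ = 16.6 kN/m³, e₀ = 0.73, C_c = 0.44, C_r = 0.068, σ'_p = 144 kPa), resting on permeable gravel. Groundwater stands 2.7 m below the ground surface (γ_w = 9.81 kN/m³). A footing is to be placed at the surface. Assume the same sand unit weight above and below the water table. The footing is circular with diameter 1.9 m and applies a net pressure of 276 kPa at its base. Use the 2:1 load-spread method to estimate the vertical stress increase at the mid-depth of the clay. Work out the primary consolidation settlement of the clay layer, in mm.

Mid-depth of clay below the ground surface: z = 3.8 + 5.1/2 = 6.35 m.
Total vertical stress at mid-clay: σ_v = 19.2×3.8 + 16.6×2.55 = 115.29 kPa.
Pore pressure: u = 9.81×(6.35 − 2.7) = 35.806 kPa.
Initial effective stress: σ'_0 = σ_v − u = 115.29 − 35.806 = 79.484 kPa.
Stress increase at mid-clay by the 2:1 spreading method:
Δσ ≈ qD²/(D+z)² = 276×1.9²/(1.9+6.35)² = 14.639 kPa
Final effective stress: σ'_f = 79.484 + 14.639 = 94.123 kPa.
σ'_f = 94.123 ≤ σ'_p = 144 kPa, so the clay remains overconsolidated and only the recompression index applies:
S_c = C_r·H/(1+e₀)·log₁₀(σ'_f/σ'_0) = 0.068×5.1/1.73×log₁₀(94.123/79.484)
    = 0.20046 × 0.073416 = 0.01472 m

S_c ≈ 14.7 mm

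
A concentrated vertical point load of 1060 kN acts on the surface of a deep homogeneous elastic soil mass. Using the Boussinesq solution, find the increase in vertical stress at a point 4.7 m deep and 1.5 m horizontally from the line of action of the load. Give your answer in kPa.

Δσ_z ≈ 18 kPa

Boussinesq vertical stress below a point load on an elastic half-space:
Δσ_z = 3P/(2πz²) · [1 + (r/z)²]^(−5/2)
r/z = 1.5/4.7 = 0.31915; [1+(r/z)²]^(−5/2) = 0.78467.
Δσ_z = 3×1060/(2π×4.7²) × 0.78467 = 22.911 × 0.78467 = 17.98 kPa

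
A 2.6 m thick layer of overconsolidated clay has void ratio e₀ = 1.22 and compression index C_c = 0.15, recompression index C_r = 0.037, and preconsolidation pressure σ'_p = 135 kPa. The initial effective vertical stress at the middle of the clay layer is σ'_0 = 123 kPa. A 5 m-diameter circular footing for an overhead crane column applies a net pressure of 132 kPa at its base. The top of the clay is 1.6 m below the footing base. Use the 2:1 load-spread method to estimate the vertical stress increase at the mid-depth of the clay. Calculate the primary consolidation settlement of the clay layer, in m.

S_c ≈ 0.0219 m

Mid-depth of clay below the footing base: z = 1.6 + 2.6/2 = 2.9 m.
Stress increase at mid-clay by the 2:1 spreading method:
Δσ ≈ qD²/(D+z)² = 132×5²/(5+2.9)² = 52.876 kPa
Final effective stress: σ'_f = 123 + 52.876 = 175.88 kPa.
σ'_f = 175.88 > σ'_p = 135 kPa, so the stress path crosses the preconsolidation pressure — recompression up to σ'_p, then virgin compression beyond:
S_c = H/(1+e₀)·[C_r·log₁₀(σ'_p/σ'_0) + C_c·log₁₀(σ'_f/σ'_p)]
    = 2.6/2.22 × [0.037×log₁₀(135/123) + 0.15×log₁₀(175.88/135)]
    = 1.1712 × [0.0014959 + 0.017232] = 0.02193 m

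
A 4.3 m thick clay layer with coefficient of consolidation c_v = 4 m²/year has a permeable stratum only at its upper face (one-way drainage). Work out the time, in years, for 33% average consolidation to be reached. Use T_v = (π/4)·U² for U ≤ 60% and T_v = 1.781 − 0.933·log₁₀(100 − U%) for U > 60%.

t ≈ 0.395 years

Drainage path length: H_d = H = 4.3 m (single drainage).
U ≤ 60%: T_v = (π/4)·U² = (π/4)×0.33² = 0.08553.
t = T_v·H_d²/c_v = 0.08553×4.3²/4 = 0.3954 years.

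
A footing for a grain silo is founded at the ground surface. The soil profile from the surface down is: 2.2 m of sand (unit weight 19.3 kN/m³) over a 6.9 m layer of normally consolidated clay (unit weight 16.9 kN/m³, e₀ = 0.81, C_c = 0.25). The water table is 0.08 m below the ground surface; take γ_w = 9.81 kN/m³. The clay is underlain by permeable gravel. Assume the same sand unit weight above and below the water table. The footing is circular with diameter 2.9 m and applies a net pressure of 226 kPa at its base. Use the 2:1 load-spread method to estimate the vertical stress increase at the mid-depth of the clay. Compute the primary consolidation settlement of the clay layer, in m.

S_c ≈ 0.185 m

Mid-depth of clay below the ground surface: z = 2.2 + 6.9/2 = 5.65 m.
Total vertical stress at mid-clay: σ_v = 19.3×2.2 + 16.9×3.45 = 100.77 kPa.
Pore pressure: u = 9.81×(5.65 − 0.08) = 54.642 kPa.
Initial effective stress: σ'_0 = σ_v − u = 100.77 − 54.642 = 46.128 kPa.
Stress increase at mid-clay by the 2:1 spreading method:
Δσ ≈ qD²/(D+z)² = 226×2.9²/(2.9+5.65)² = 26 kPa
Final effective stress: σ'_f = σ'_0 + Δσ = 46.128 + 26 = 72.128 kPa.
Normally consolidated clay, so the full stress increment lies on the virgin compression line:
S_c = C_c·H/(1+e₀)·log₁₀(σ'_f/σ'_0) = 0.25×6.9/(1+0.81)×log₁₀(72.128/46.128)
    = 0.95304 × 0.19414 = 0.185 m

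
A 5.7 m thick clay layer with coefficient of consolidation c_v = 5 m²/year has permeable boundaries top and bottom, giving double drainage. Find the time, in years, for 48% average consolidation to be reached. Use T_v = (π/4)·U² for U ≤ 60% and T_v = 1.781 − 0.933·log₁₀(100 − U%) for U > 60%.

t ≈ 0.294 years

Drainage path length: H_d = H/2 = 2.85 m (double drainage).
U ≤ 60%: T_v = (π/4)·U² = (π/4)×0.48² = 0.18096.
t = T_v·H_d²/c_v = 0.18096×2.85²/5 = 0.294 years.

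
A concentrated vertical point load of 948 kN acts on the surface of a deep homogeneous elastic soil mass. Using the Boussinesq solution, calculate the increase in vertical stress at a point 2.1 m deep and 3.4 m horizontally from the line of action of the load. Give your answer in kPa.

Δσ_z ≈ 4.11 kPa

Boussinesq vertical stress below a point load on an elastic half-space:
Δσ_z = 3P/(2πz²) · [1 + (r/z)²]^(−5/2)
r/z = 3.4/2.1 = 1.619; [1+(r/z)²]^(−5/2) = 0.040071.
Δσ_z = 3×948/(2π×2.1²) × 0.040071 = 102.64 × 0.040071 = 4.113 kPa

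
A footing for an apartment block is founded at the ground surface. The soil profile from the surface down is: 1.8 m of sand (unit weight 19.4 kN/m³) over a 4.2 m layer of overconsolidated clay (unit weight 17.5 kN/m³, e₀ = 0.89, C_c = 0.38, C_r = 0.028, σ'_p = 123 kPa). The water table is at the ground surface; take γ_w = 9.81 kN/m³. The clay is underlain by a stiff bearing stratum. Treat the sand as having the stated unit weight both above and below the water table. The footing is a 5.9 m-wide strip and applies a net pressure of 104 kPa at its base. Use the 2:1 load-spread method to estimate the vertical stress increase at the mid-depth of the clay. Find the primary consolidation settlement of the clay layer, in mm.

S_c ≈ 28.5 mm

Mid-depth of clay below the ground surface: z = 1.8 + 4.2/2 = 3.9 m.
Total vertical stress at mid-clay: σ_v = 19.4×1.8 + 17.5×2.1 = 71.67 kPa.
Pore pressure: u = 9.81×(3.9 − 0) = 38.259 kPa.
Initial effective stress: σ'_0 = σ_v − u = 71.67 − 38.259 = 33.411 kPa.
Stress increase at mid-clay by the 2:1 spreading method:
Δσ = qB/(B+z) = 104×5.9/(5.9+3.9) = 62.612 kPa
Final effective stress: σ'_f = 33.411 + 62.612 = 96.023 kPa.
σ'_f = 96.023 ≤ σ'_p = 123 kPa, so the clay remains overconsolidated and only the recompression index applies:
S_c = C_r·H/(1+e₀)·log₁₀(σ'_f/σ'_0) = 0.028×4.2/1.89×log₁₀(96.023/33.411)
    = 0.062222 × 0.45849 = 0.02853 m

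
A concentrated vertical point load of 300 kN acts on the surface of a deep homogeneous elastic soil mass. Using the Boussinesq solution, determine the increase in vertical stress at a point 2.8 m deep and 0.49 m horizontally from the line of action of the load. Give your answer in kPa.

Boussinesq vertical stress below a point load on an elastic half-space:
Δσ_z = 3P/(2πz²) · [1 + (r/z)²]^(−5/2)
r/z = 0.49/2.8 = 0.175; [1+(r/z)²]^(−5/2) = 0.92736.
Δσ_z = 3×300/(2π×2.8²) × 0.92736 = 18.27 × 0.92736 = 16.94 kPa

Δσ_z ≈ 16.9 kPa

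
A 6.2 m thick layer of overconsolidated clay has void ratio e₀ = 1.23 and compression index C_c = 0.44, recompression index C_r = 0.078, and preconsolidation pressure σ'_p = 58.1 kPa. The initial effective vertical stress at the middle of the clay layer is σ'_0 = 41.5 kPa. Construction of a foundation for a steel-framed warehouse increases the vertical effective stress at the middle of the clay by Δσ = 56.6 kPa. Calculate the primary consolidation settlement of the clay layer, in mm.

Final effective stress: σ'_f = 41.5 + 56.6 = 98.1 kPa.
σ'_f = 98.1 > σ'_p = 58.1 kPa, so the stress path crosses the preconsolidation pressure — recompression up to σ'_p, then virgin compression beyond:
S_c = H/(1+e₀)·[C_r·log₁₀(σ'_p/σ'_0) + C_c·log₁₀(σ'_f/σ'_p)]
    = 6.2/2.23 × [0.078×log₁₀(58.1/41.5) + 0.44×log₁₀(98.1/58.1)]
    = 2.7803 × [0.011398 + 0.1001] = 0.31 m

S_c ≈ 310 mm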